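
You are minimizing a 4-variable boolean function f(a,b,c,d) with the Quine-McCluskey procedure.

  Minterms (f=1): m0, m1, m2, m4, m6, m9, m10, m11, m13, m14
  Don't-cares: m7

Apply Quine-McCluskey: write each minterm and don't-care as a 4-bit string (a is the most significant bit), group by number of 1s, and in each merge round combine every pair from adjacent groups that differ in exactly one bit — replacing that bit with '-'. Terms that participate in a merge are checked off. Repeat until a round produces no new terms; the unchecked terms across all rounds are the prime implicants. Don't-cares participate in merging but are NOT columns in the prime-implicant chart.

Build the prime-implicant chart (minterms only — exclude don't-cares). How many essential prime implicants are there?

3

[col 0] 0000*, 0001*, 0010*, 0100*, 0110*, 0111*, 1001*, 1010*, 1011*, 1101*, 1110*
[col 1] -001, -010*, -110*, 0-00*, 0-10*, 00-0*, 000-, 01-0*, 011-, 1-01, 1-10*, 10-1, 101-
[col 2] --10, 0--0
Prime implicants: --10, -001, 0--0, 000-, 011-, 1-01, 10-1, 101-
PI chart (minterm → PIs covering it):
  0 | 0--0,000-
  1 | -001,000-
  2 | --10,0--0
  4 | 0--0  (sole → essential)
  6 | --10,0--0,011-
  9 | -001,1-01,10-1
  10 | --10,101-
  11 | 10-1,101-
  13 | 1-01  (sole → essential)
  14 | --10  (sole → essential)
Essential prime implicants: --10, 0--0, 1-01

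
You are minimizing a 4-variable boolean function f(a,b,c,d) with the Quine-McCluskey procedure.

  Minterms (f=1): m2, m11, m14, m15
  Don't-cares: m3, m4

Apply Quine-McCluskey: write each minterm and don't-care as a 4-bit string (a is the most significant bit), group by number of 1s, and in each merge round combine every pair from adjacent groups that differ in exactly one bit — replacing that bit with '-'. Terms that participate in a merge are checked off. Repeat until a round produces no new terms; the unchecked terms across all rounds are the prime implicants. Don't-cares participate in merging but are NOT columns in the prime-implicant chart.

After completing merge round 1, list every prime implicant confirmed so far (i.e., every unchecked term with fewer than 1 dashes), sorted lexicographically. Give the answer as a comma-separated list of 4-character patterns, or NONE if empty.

[col 0] 0010*, 0011*, 0100, 1011*, 1110*, 1111*
[col 1] -011, 001-, 1-11, 111-
Prime implicants: -011, 001-, 0100, 1-11, 111-

0100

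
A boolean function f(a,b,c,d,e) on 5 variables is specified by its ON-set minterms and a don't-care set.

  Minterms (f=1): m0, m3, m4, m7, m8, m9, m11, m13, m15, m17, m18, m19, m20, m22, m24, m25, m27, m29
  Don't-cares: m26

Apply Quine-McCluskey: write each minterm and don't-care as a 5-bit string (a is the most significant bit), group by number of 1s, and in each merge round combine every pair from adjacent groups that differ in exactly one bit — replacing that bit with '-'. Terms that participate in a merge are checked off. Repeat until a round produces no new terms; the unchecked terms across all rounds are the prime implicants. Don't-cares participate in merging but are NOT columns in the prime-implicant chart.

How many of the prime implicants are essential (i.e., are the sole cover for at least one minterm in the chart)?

3

[col 0] 00000*, 00011*, 00100*, 00111*, 01000*, 01001*, 01011*, 01101*, 01111*, 10001*, 10010*, 10011*, 10100*, 10110*, 11000*, 11001*, 11010*, 11011*, 11101*
[col 1] -0011*, -0100, -1000*, -1001*, -1011*, -1101*, 0-000, 0-011*, 0-111*, 00-00, 00-11*, 01-01*, 01-11*, 010-1*, 0100-*, 011-1*, 1-001*, 1-010*, 1-011*, 10-10, 100-1*, 1001-*, 101-0, 11-01*, 110-0*, 110-1*, 1100-*, 1101-*
[col 2] --011, -1-01, -10-1, -100-, 0--11, 01--1, 1-0-1, 1-01-, 110--
Prime implicants: --011, -0100, -1-01, -10-1, -100-, 0--11, 0-000, 00-00, 01--1, 1-0-1, 1-01-, 10-10, 101-0, 110--
PI chart (minterm → PIs covering it):
  0 | 0-000,00-00
  3 | --011,0--11
  4 | -0100,00-00
  7 | 0--11  (sole → essential)
  8 | -100-,0-000
  9 | -1-01,-10-1,-100-,01--1
  11 | --011,-10-1,0--11,01--1
  13 | -1-01,01--1
  15 | 0--11,01--1
  17 | 1-0-1  (sole → essential)
  18 | 1-01-,10-10
  19 | --011,1-0-1,1-01-
  20 | -0100,101-0
  22 | 10-10,101-0
  24 | -100-,110--
  25 | -1-01,-10-1,-100-,1-0-1,110--
  27 | --011,-10-1,1-0-1,1-01-,110--
  29 | -1-01  (sole → essential)
Essential prime implicants: -1-01, 0--11, 1-0-1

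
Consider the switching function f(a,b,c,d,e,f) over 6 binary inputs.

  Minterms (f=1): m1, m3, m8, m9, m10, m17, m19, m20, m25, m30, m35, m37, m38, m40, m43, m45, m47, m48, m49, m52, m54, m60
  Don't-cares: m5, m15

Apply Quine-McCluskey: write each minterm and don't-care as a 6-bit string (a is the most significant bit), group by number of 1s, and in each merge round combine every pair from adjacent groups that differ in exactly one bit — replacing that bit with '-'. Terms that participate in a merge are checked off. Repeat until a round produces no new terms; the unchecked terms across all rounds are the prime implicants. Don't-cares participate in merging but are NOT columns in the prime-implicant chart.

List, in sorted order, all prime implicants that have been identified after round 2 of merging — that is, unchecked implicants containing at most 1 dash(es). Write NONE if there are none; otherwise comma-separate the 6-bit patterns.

[col 0] 000001*, 000011*, 000101*, 001000*, 001001*, 001010*, 001111*, 010001*, 010011*, 010100*, 011001*, 011110, 100011*, 100101*, 100110*, 101000*, 101011*, 101101*, 101111*, 110000*, 110001*, 110100*, 110110*, 111100*
[col 1] -00011, -00101, -01000, -01111, -10001, -10100, 0-0001*, 0-0011*, 0-1001*, 00-001*, 000-01, 0000-1*, 0010-0, 00100-, 01-001*, 0100-1*, 1-0110, 10-011, 10-101, 101-11, 1011-1, 11-100, 110-00, 11000-, 1101-0
[col 2] 0--001, 0-00-1
Prime implicants: -00011, -00101, -01000, -01111, -10001, -10100, 0--001, 0-00-1, 000-01, 0010-0, 00100-, 011110, 1-0110, 10-011, 10-101, 101-11, 1011-1, 11-100, 110-00, 11000-, 1101-0

-00011, -00101, -01000, -01111, -10001, -10100, 000-01, 0010-0, 00100-, 011110, 1-0110, 10-011, 10-101, 101-11, 1011-1, 11-100, 110-00, 11000-, 1101-0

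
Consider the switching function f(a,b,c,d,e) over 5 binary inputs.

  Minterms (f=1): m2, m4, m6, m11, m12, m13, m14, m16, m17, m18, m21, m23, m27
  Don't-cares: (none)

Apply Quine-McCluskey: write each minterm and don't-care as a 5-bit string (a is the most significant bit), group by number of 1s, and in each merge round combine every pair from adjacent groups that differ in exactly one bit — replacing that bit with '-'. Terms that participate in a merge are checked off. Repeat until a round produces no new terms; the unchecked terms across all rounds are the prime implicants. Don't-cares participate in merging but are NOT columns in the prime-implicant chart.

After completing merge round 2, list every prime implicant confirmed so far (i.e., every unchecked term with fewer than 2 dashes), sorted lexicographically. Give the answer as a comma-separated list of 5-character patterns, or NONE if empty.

-0010, -1011, 00-10, 0110-, 10-01, 100-0, 1000-, 101-1

[col 0] 00010*, 00100*, 00110*, 01011*, 01100*, 01101*, 01110*, 10000*, 10001*, 10010*, 10101*, 10111*, 11011*
[col 1] -0010, -1011, 0-100*, 0-110*, 00-10, 001-0*, 011-0*, 0110-, 10-01, 100-0, 1000-, 101-1
[col 2] 0-1-0
Prime implicants: -0010, -1011, 0-1-0, 00-10, 0110-, 10-01, 100-0, 1000-, 101-1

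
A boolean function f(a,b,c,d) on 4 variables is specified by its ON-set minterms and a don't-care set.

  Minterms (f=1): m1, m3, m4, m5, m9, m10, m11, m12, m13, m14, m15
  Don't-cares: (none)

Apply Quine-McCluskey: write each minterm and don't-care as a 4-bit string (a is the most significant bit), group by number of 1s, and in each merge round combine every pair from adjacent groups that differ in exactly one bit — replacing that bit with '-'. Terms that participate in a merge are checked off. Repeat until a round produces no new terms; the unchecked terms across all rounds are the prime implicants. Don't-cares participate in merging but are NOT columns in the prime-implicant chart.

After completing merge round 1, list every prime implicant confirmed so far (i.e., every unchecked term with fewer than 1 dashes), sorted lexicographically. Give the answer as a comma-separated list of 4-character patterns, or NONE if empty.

[col 0] 0001*, 0011*, 0100*, 0101*, 1001*, 1010*, 1011*, 1100*, 1101*, 1110*, 1111*
[col 1] -001*, -011*, -100*, -101*, 0-01*, 00-1*, 010-*, 1-01*, 1-10*, 1-11*, 10-1*, 101-*, 11-0*, 11-1*, 110-*, 111-*
[col 2] --01, -0-1, -10-, 1--1, 1-1-, 11--
Prime implicants: --01, -0-1, -10-, 1--1, 1-1-, 11--

NONE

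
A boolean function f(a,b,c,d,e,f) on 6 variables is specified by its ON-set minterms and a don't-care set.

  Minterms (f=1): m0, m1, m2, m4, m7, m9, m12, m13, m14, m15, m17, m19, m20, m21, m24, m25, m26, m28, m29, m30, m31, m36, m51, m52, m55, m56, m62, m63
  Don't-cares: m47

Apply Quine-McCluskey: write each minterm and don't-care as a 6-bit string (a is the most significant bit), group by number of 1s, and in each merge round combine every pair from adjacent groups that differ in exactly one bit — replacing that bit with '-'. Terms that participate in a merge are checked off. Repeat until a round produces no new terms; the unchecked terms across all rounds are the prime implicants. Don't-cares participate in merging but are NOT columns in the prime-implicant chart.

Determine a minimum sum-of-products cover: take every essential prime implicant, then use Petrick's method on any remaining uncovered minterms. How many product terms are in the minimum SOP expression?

size-2^0 implicants → 000000(✓)  000001(✓)  000010(✓)  000100(✓)  000111(✓)  001001(✓)  001100(✓)  001101(✓)  001110(✓)  001111(✓)  010001(✓)  010011(✓)  010100(✓)  010101(✓)  011000(✓)  011001(✓)  011010(✓)  011100(✓)  011101(✓)  011110(✓)  011111(✓)  100100(✓)  101111(✓)  110011(✓)  110100(✓)  110111(✓)  111000(✓)  111110(✓)  111111(✓)
size-2^1 implicants → -00100(✓)  -01111(✓)  -10011  -10100(✓)  -11000  -11110(✓)  -11111(✓)  0-0001(✓)  0-0100(✓)  0-1001(✓)  0-1100(✓)  0-1101(✓)  0-1110(✓)  0-1111(✓)  00-001(✓)  00-100(✓)  00-111  000-00  0000-0  00000-  001-01(✓)  0011-0(✓)  0011-1(✓)  00110-(✓)  00111-(✓)  01-001(✓)  01-100(✓)  01-101(✓)  010-01(✓)  0100-1  01010-(✓)  011-00(✓)  011-01(✓)  011-10(✓)  0110-0(✓)  01100-(✓)  0111-0(✓)  0111-1(✓)  01110-(✓)  01111-(✓)  1-0100(✓)  1-1111(✓)  11-111  110-11  11111-(✓)
size-2^2 implicants → --0100  --1111  -1111-  0--001  0--100  0-1-01  0-11-0(✓)  0-11-1(✓)  0-110-(✓)  0-111-(✓)  0011--(✓)  01--01  01-10-  011--0  011-0-  0111--(✓)
size-2^3 implicants → 0-11--
Unchecked terms (primes): --0100, --1111, -10011, -11000, -1111-, 0--001, 0--100, 0-1-01, 0-11--, 00-111, 000-00, 0000-0, 00000-, 01--01, 01-10-, 0100-1, 011--0, 011-0-, 11-111, 110-11
Minterm coverage:
  m0 ⊆ 000-00,0000-0,00000-
  m1 ⊆ 0--001,00000-
  m2 ⊆ 0000-0 [E]
  m4 ⊆ --0100,0--100,000-00
  m7 ⊆ 00-111 [E]
  m9 ⊆ 0--001,0-1-01
  m12 ⊆ 0--100,0-11--
  m13 ⊆ 0-1-01,0-11--
  m14 ⊆ 0-11-- [E]
  m15 ⊆ --1111,0-11--,00-111
  m17 ⊆ 0--001,01--01,0100-1
  m19 ⊆ -10011,0100-1
  m20 ⊆ --0100,0--100,01-10-
  m21 ⊆ 01--01,01-10-
  m24 ⊆ -11000,011--0,011-0-
  m25 ⊆ 0--001,0-1-01,01--01,011-0-
  m26 ⊆ 011--0 [E]
  m28 ⊆ 0--100,0-11--,01-10-,011--0,011-0-
  m29 ⊆ 0-1-01,0-11--,01--01,01-10-,011-0-
  m30 ⊆ -1111-,0-11--,011--0
  m31 ⊆ --1111,-1111-,0-11--
  m36 ⊆ --0100 [E]
  m51 ⊆ -10011,110-11
  m52 ⊆ --0100 [E]
  m55 ⊆ 11-111,110-11
  m56 ⊆ -11000 [E]
  m62 ⊆ -1111- [E]
  m63 ⊆ --1111,-1111-,11-111
E = {--0100, -11000, -1111-, 0-11--, 00-111, 0000-0, 011--0}
Petrick residual → -10011, 0--001, 01--01, 11-111
Cover = c'de'f' + bc'd'ef + bcd'e'f' + bcde + a'd'e'f + a'cd + a'b'def + a'b'c'd'f' + a'be'f + a'bcf' + abdef  |cover|=11

11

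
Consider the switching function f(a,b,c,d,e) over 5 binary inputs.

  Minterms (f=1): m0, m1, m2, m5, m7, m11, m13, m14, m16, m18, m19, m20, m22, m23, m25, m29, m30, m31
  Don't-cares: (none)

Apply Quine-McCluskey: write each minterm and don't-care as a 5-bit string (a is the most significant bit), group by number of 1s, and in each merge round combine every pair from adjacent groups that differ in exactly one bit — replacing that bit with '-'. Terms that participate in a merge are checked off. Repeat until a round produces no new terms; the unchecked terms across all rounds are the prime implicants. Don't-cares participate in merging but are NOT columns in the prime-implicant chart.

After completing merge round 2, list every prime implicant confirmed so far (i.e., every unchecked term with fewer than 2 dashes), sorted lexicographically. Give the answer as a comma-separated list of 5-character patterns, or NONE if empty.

-0111, -1101, -1110, 0-101, 00-01, 0000-, 001-1, 01011, 11-01, 111-1

size-2^0 implicants → 00000(✓)  00001(✓)  00010(✓)  00101(✓)  00111(✓)  01011  01101(✓)  01110(✓)  10000(✓)  10010(✓)  10011(✓)  10100(✓)  10110(✓)  10111(✓)  11001(✓)  11101(✓)  11110(✓)  11111(✓)
size-2^1 implicants → -0000(✓)  -0010(✓)  -0111  -1101  -1110  0-101  00-01  000-0(✓)  0000-  001-1  1-110(✓)  1-111(✓)  10-00(✓)  10-10(✓)  10-11(✓)  100-0(✓)  1001-(✓)  101-0(✓)  1011-(✓)  11-01  111-1  1111-(✓)
size-2^2 implicants → -00-0  1-11-  10--0  10-1-
Unchecked terms (primes): -00-0, -0111, -1101, -1110, 0-101, 00-01, 0000-, 001-1, 01011, 1-11-, 10--0, 10-1-, 11-01, 111-1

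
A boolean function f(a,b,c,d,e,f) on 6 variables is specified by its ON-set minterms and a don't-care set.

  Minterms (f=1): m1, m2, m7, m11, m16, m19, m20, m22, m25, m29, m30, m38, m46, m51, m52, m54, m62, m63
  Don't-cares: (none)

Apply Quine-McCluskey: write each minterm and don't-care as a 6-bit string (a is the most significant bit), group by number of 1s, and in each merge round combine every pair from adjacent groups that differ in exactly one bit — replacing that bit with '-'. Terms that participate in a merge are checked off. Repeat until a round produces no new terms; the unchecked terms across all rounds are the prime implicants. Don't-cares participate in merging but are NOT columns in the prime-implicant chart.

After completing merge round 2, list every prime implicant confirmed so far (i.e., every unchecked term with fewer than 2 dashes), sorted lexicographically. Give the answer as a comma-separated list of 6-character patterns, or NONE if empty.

-10011, 000001, 000010, 000111, 001011, 010-00, 011-01, 11111-

[col 0] 000001, 000010, 000111, 001011, 010000*, 010011*, 010100*, 010110*, 011001*, 011101*, 011110*, 100110*, 101110*, 110011*, 110100*, 110110*, 111110*, 111111*
[col 1] -10011, -10100*, -10110*, -11110*, 01-110*, 010-00, 0101-0*, 011-01, 1-0110*, 1-1110*, 10-110*, 11-110*, 1101-0*, 11111-
[col 2] -1-110, -101-0, 1--110
Prime implicants: -1-110, -10011, -101-0, 000001, 000010, 000111, 001011, 010-00, 011-01, 1--110, 11111-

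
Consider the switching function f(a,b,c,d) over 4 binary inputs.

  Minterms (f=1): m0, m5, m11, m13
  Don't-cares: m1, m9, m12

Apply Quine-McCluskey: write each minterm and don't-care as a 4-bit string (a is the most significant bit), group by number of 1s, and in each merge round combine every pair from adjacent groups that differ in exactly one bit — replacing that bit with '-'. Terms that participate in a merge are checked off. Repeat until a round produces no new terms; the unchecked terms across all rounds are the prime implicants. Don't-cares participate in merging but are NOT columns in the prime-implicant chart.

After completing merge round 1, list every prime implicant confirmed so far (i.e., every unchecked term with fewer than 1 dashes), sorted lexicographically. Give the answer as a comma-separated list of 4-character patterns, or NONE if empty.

NONE

[col 0] 0000*, 0001*, 0101*, 1001*, 1011*, 1100*, 1101*
[col 1] -001*, -101*, 0-01*, 000-, 1-01*, 10-1, 110-
[col 2] --01
Prime implicants: --01, 000-, 10-1, 110-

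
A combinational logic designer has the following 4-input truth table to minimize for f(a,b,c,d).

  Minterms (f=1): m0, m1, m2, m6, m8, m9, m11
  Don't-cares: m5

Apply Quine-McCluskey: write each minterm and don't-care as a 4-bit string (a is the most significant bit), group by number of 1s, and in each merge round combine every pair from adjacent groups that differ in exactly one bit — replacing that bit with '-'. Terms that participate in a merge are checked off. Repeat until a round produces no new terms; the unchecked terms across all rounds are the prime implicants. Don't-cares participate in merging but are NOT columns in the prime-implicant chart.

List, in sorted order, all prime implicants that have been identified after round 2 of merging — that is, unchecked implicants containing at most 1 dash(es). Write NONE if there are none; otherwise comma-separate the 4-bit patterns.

0-01, 0-10, 00-0, 10-1

[col 0] 0000*, 0001*, 0010*, 0101*, 0110*, 1000*, 1001*, 1011*
[col 1] -000*, -001*, 0-01, 0-10, 00-0, 000-*, 10-1, 100-*
[col 2] -00-
Prime implicants: -00-, 0-01, 0-10, 00-0, 10-1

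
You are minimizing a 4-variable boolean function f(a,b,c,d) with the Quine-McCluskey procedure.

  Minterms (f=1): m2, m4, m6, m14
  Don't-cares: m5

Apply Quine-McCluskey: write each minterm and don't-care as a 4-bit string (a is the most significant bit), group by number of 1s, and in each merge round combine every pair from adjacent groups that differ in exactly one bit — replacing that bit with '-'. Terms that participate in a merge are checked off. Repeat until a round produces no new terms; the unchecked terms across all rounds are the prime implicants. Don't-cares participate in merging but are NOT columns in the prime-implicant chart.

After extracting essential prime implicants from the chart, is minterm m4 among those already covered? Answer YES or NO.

size-2^0 implicants → 0010(✓)  0100(✓)  0101(✓)  0110(✓)  1110(✓)
size-2^1 implicants → -110  0-10  01-0  010-
Unchecked terms (primes): -110, 0-10, 01-0, 010-
Minterm coverage:
  m2 ⊆ 0-10 [E]
  m4 ⊆ 01-0,010-
  m6 ⊆ -110,0-10,01-0
  m14 ⊆ -110 [E]
E = {-110, 0-10}

NO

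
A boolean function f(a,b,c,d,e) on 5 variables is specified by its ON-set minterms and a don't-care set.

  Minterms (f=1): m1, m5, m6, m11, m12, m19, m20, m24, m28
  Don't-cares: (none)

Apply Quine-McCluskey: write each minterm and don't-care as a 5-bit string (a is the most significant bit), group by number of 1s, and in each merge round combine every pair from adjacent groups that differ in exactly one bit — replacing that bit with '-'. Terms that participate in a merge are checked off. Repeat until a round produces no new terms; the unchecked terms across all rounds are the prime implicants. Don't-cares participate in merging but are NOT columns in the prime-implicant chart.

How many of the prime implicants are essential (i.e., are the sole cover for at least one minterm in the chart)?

7

[col 0] 00001*, 00101*, 00110, 01011, 01100*, 10011, 10100*, 11000*, 11100*
[col 1] -1100, 00-01, 1-100, 11-00
Prime implicants: -1100, 00-01, 00110, 01011, 1-100, 10011, 11-00
PI chart (minterm → PIs covering it):
  1 | 00-01  (sole → essential)
  5 | 00-01  (sole → essential)
  6 | 00110  (sole → essential)
  11 | 01011  (sole → essential)
  12 | -1100  (sole → essential)
  19 | 10011  (sole → essential)
  20 | 1-100  (sole → essential)
  24 | 11-00  (sole → essential)
  28 | -1100,1-100,11-00
Essential prime implicants: -1100, 00-01, 00110, 01011, 1-100, 10011, 11-00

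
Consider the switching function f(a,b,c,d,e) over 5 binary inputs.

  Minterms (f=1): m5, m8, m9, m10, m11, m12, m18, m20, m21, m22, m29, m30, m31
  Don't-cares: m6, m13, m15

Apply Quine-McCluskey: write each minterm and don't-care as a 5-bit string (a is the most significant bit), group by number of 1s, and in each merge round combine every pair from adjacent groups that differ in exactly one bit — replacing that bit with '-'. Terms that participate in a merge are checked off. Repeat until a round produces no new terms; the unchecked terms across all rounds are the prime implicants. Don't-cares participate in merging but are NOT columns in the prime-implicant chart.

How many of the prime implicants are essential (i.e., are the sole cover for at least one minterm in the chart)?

4

[col 0] 00101*, 00110*, 01000*, 01001*, 01010*, 01011*, 01100*, 01101*, 01111*, 10010*, 10100*, 10101*, 10110*, 11101*, 11110*, 11111*
[col 1] -0101*, -0110, -1101*, -1111*, 0-101*, 01-00*, 01-01*, 01-11*, 010-0*, 010-1*, 0100-*, 0101-*, 011-1*, 0110-*, 1-101*, 1-110, 10-10, 101-0, 1010-, 111-1*, 1111-
[col 2] --101, -11-1, 01--1, 01-0-, 010--
Prime implicants: --101, -0110, -11-1, 01--1, 01-0-, 010--, 1-110, 10-10, 101-0, 1010-, 1111-
PI chart (minterm → PIs covering it):
  5 | --101  (sole → essential)
  8 | 01-0-,010--
  9 | 01--1,01-0-,010--
  10 | 010--  (sole → essential)
  11 | 01--1,010--
  12 | 01-0-  (sole → essential)
  18 | 10-10  (sole → essential)
  20 | 101-0,1010-
  21 | --101,1010-
  22 | -0110,1-110,10-10,101-0
  29 | --101,-11-1
  30 | 1-110,1111-
  31 | -11-1,1111-
Essential prime implicants: --101, 01-0-, 010--, 10-10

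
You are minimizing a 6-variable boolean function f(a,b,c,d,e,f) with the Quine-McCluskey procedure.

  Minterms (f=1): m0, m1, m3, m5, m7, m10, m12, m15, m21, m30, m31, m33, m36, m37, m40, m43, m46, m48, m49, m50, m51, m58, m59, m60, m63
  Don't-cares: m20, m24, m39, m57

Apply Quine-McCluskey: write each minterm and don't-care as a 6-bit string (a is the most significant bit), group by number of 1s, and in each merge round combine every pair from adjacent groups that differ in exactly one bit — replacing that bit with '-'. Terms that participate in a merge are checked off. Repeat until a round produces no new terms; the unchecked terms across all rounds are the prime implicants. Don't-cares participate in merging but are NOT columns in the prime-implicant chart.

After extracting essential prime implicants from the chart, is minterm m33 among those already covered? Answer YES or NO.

size-2^0 implicants → 000000(✓)  000001(✓)  000011(✓)  000101(✓)  000111(✓)  001010  001100  001111(✓)  010100(✓)  010101(✓)  011000  011110(✓)  011111(✓)  100001(✓)  100100(✓)  100101(✓)  100111(✓)  101000  101011(✓)  101110  110000(✓)  110001(✓)  110010(✓)  110011(✓)  111001(✓)  111010(✓)  111011(✓)  111100  111111(✓)
size-2^1 implicants → -00001(✓)  -00101(✓)  -00111(✓)  -11111  0-0101  0-1111  00-111  000-01(✓)  000-11(✓)  0000-1(✓)  00000-  0001-1(✓)  01010-  01111-  1-0001  1-1011  100-01(✓)  1001-1(✓)  10010-  11-001(✓)  11-010(✓)  11-011(✓)  1100-0(✓)  1100-1(✓)  11000-(✓)  11001-(✓)  111-11  1110-1(✓)  11101-(✓)
size-2^2 implicants → -00-01  -001-1  000--1  11-0-1  11-01-  1100--
Unchecked terms (primes): -00-01, -001-1, -11111, 0-0101, 0-1111, 00-111, 000--1, 00000-, 001010, 001100, 01010-, 011000, 01111-, 1-0001, 1-1011, 10010-, 101000, 101110, 11-0-1, 11-01-, 1100--, 111-11, 111100
Minterm coverage:
  m0 ⊆ 00000- [E]
  m1 ⊆ -00-01,000--1,00000-
  m3 ⊆ 000--1 [E]
  m5 ⊆ -00-01,-001-1,0-0101,000--1
  m7 ⊆ -001-1,00-111,000--1
  m10 ⊆ 001010 [E]
  m12 ⊆ 001100 [E]
  m15 ⊆ 0-1111,00-111
  m21 ⊆ 0-0101,01010-
  m30 ⊆ 01111- [E]
  m31 ⊆ -11111,0-1111,01111-
  m33 ⊆ -00-01,1-0001
  m36 ⊆ 10010- [E]
  m37 ⊆ -00-01,-001-1,10010-
  m40 ⊆ 101000 [E]
  m43 ⊆ 1-1011 [E]
  m46 ⊆ 101110 [E]
  m48 ⊆ 1100-- [E]
  m49 ⊆ 1-0001,11-0-1,1100--
  m50 ⊆ 11-01-,1100--
  m51 ⊆ 11-0-1,11-01-,1100--
  m58 ⊆ 11-01- [E]
  m59 ⊆ 1-1011,11-0-1,11-01-,111-11
  m60 ⊆ 111100 [E]
  m63 ⊆ -11111,111-11
E = {000--1, 00000-, 001010, 001100, 01111-, 1-1011, 10010-, 101000, 101110, 11-01-, 1100--, 111100}

NO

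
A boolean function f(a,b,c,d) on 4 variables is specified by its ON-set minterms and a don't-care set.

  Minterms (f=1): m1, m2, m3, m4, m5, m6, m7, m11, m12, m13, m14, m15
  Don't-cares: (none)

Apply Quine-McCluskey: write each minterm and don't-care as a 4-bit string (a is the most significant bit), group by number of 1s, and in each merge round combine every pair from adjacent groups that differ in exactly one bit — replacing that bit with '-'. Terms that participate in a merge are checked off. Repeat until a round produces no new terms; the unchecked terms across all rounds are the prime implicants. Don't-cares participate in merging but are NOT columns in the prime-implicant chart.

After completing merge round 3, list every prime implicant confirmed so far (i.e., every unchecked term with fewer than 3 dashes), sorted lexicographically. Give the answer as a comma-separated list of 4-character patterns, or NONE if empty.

--11, 0--1, 0-1-

[col 0] 0001*, 0010*, 0011*, 0100*, 0101*, 0110*, 0111*, 1011*, 1100*, 1101*, 1110*, 1111*
[col 1] -011*, -100*, -101*, -110*, -111*, 0-01*, 0-10*, 0-11*, 00-1*, 001-*, 01-0*, 01-1*, 010-*, 011-*, 1-11*, 11-0*, 11-1*, 110-*, 111-*
[col 2] --11, -1-0*, -1-1*, -10-*, -11-*, 0--1, 0-1-, 01--*, 11--*
[col 3] -1--
Prime implicants: --11, -1--, 0--1, 0-1-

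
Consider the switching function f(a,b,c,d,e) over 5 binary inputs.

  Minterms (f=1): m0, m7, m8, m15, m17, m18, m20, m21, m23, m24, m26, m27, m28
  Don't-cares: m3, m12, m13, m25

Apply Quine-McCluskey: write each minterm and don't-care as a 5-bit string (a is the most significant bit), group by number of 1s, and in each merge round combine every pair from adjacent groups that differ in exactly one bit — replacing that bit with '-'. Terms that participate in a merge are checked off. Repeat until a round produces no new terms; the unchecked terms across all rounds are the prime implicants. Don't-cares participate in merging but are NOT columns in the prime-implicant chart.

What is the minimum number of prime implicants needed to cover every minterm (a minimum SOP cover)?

Round 0: 00000✓ 00011✓ 00111✓ 01000✓ 01100✓ 01101✓ 01111✓ 10001✓ 10010✓ 10100✓ 10101✓ 10111✓ 11000✓ 11001✓ 11010✓ 11011✓ 11100✓
Round 1: -0111 -1000✓ -1100✓ 0-000 0-111 00-11 01-00✓ 011-1 0110- 1-001 1-010 1-100 10-01 101-1 1010- 11-00✓ 110-0✓ 110-1✓ 1100-✓ 1101-✓
Round 2: -1-00 110--
PIs = {-0111, -1-00, 0-000, 0-111, 00-11, 011-1, 0110-, 1-001, 1-010, 1-100, 10-01, 101-1, 1010-, 110--}
Coverage chart:
  m0: 0-000 ←essential
  m7: -0111,0-111,00-11
  m8: -1-00,0-000
  m15: 0-111,011-1
  m17: 1-001,10-01
  m18: 1-010 ←essential
  m20: 1-100,1010-
  m21: 10-01,101-1,1010-
  m23: -0111,101-1
  m24: -1-00,110--
  m26: 1-010,110--
  m27: 110-- ←essential
  m28: -1-00,1-100
Essential: 0-000, 1-010, 110--
Petrick residual → -0111, 0-111, 1-100, 10-01
Min cover (7 terms): b'cde + a'c'd'e' + a'cde + ac'de' + acd'e' + ab'd'e + abc'

7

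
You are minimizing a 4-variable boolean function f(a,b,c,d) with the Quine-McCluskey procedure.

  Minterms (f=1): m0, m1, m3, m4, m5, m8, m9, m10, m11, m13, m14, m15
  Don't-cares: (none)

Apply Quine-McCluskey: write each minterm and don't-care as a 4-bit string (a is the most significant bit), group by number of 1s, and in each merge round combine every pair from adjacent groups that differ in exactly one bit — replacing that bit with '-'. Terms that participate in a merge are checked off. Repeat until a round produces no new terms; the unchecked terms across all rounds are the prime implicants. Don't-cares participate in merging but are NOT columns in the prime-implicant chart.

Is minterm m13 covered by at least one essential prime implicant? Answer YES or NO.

size-2^0 implicants → 0000(✓)  0001(✓)  0011(✓)  0100(✓)  0101(✓)  1000(✓)  1001(✓)  1010(✓)  1011(✓)  1101(✓)  1110(✓)  1111(✓)
size-2^1 implicants → -000(✓)  -001(✓)  -011(✓)  -101(✓)  0-00(✓)  0-01(✓)  00-1(✓)  000-(✓)  010-(✓)  1-01(✓)  1-10(✓)  1-11(✓)  10-0(✓)  10-1(✓)  100-(✓)  101-(✓)  11-1(✓)  111-(✓)
size-2^2 implicants → --01  -0-1  -00-  0-0-  1--1  1-1-  10--
Unchecked terms (primes): --01, -0-1, -00-, 0-0-, 1--1, 1-1-, 10--
Minterm coverage:
  m0 ⊆ -00-,0-0-
  m1 ⊆ --01,-0-1,-00-,0-0-
  m3 ⊆ -0-1 [E]
  m4 ⊆ 0-0- [E]
  m5 ⊆ --01,0-0-
  m8 ⊆ -00-,10--
  m9 ⊆ --01,-0-1,-00-,1--1,10--
  m10 ⊆ 1-1-,10--
  m11 ⊆ -0-1,1--1,1-1-,10--
  m13 ⊆ --01,1--1
  m14 ⊆ 1-1- [E]
  m15 ⊆ 1--1,1-1-
E = {-0-1, 0-0-, 1-1-}

NO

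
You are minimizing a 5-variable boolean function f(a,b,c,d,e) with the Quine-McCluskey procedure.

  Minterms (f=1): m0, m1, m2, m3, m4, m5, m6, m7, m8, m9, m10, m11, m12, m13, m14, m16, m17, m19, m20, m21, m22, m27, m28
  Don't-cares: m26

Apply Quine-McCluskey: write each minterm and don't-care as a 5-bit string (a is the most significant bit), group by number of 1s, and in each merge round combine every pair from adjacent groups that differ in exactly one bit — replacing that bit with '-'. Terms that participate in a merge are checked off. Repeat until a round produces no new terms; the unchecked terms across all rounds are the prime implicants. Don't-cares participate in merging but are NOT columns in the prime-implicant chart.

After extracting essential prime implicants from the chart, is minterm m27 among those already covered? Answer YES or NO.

NO

Round 0: 00000✓ 00001✓ 00010✓ 00011✓ 00100✓ 00101✓ 00110✓ 00111✓ 01000✓ 01001✓ 01010✓ 01011✓ 01100✓ 01101✓ 01110✓ 10000✓ 10001✓ 10011✓ 10100✓ 10101✓ 10110✓ 11010✓ 11011✓ 11100✓
Round 1: -0000✓ -0001✓ -0011✓ -0100✓ -0101✓ -0110✓ -1010✓ -1011✓ -1100✓ 0-000✓ 0-001✓ 0-010✓ 0-011✓ 0-100✓ 0-101✓ 0-110✓ 00-00✓ 00-01✓ 00-10✓ 00-11✓ 000-0✓ 000-1✓ 0000-✓ 0001-✓ 001-0✓ 001-1✓ 0010-✓ 0011-✓ 01-00✓ 01-01✓ 01-10✓ 010-0✓ 010-1✓ 0100-✓ 0101-✓ 011-0✓ 0110-✓ 1-011✓ 1-100✓ 10-00✓ 10-01✓ 100-1✓ 1000-✓ 101-0✓ 1010-✓ 1101-✓
Round 2: --011 --100 -0-00✓ -0-01✓ -00-1 -000-✓ -01-0 -010-✓ -101- 0--00✓ 0--01✓ 0--10✓ 0-0-0✓ 0-0-1✓ 0-00-✓ 0-01-✓ 0-1-0✓ 0-10-✓ 00--0✓ 00--1✓ 00-0-✓ 00-1-✓ 000--✓ 001--✓ 01--0✓ 01-0-✓ 010--✓ 10-0-✓
Round 3: -0-0- 0---0 0--0- 0-0-- 00---
PIs = {--011, --100, -0-0-, -00-1, -01-0, -101-, 0---0, 0--0-, 0-0--, 00---}
Coverage chart:
  m0: -0-0-,0---0,0--0-,0-0--,00---
  m1: -0-0-,-00-1,0--0-,0-0--,00---
  m2: 0---0,0-0--,00---
  m3: --011,-00-1,0-0--,00---
  m4: --100,-0-0-,-01-0,0---0,0--0-,00---
  m5: -0-0-,0--0-,00---
  m6: -01-0,0---0,00---
  m7: 00--- ←essential
  m8: 0---0,0--0-,0-0--
  m9: 0--0-,0-0--
  m10: -101-,0---0,0-0--
  m11: --011,-101-,0-0--
  m12: --100,0---0,0--0-
  m13: 0--0- ←essential
  m14: 0---0 ←essential
  m16: -0-0- ←essential
  m17: -0-0-,-00-1
  m19: --011,-00-1
  m20: --100,-0-0-,-01-0
  m21: -0-0- ←essential
  m22: -01-0 ←essential
  m27: --011,-101-
  m28: --100 ←essential
Essential: --100, -0-0-, -01-0, 0---0, 0--0-, 00---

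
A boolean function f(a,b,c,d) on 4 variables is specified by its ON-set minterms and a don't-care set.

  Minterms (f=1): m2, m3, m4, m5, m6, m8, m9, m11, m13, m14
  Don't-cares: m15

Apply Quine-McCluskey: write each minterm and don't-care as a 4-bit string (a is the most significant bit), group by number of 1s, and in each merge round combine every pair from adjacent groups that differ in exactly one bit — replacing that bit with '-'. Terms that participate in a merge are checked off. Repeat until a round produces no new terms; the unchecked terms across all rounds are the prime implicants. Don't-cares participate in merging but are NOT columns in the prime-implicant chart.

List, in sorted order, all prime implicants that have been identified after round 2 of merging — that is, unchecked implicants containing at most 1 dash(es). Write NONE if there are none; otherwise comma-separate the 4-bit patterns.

size-2^0 implicants → 0010(✓)  0011(✓)  0100(✓)  0101(✓)  0110(✓)  1000(✓)  1001(✓)  1011(✓)  1101(✓)  1110(✓)  1111(✓)
size-2^1 implicants → -011  -101  -110  0-10  001-  01-0  010-  1-01(✓)  1-11(✓)  10-1(✓)  100-  11-1(✓)  111-
size-2^2 implicants → 1--1
Unchecked terms (primes): -011, -101, -110, 0-10, 001-, 01-0, 010-, 1--1, 100-, 111-

-011, -101, -110, 0-10, 001-, 01-0, 010-, 100-, 111-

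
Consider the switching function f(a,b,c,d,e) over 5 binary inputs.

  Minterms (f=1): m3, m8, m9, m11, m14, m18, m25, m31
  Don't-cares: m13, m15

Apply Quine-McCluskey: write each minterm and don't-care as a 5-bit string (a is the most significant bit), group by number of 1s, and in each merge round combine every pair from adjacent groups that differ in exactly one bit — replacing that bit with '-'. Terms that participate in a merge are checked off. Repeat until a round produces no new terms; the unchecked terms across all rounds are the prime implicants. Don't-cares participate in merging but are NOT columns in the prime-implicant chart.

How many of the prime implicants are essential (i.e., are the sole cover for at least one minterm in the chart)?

size-2^0 implicants → 00011(✓)  01000(✓)  01001(✓)  01011(✓)  01101(✓)  01110(✓)  01111(✓)  10010  11001(✓)  11111(✓)
size-2^1 implicants → -1001  -1111  0-011  01-01(✓)  01-11(✓)  010-1(✓)  0100-  011-1(✓)  0111-
size-2^2 implicants → 01--1
Unchecked terms (primes): -1001, -1111, 0-011, 01--1, 0100-, 0111-, 10010
Minterm coverage:
  m3 ⊆ 0-011 [E]
  m8 ⊆ 0100- [E]
  m9 ⊆ -1001,01--1,0100-
  m11 ⊆ 0-011,01--1
  m14 ⊆ 0111- [E]
  m18 ⊆ 10010 [E]
  m25 ⊆ -1001 [E]
  m31 ⊆ -1111 [E]
E = {-1001, -1111, 0-011, 0100-, 0111-, 10010}

6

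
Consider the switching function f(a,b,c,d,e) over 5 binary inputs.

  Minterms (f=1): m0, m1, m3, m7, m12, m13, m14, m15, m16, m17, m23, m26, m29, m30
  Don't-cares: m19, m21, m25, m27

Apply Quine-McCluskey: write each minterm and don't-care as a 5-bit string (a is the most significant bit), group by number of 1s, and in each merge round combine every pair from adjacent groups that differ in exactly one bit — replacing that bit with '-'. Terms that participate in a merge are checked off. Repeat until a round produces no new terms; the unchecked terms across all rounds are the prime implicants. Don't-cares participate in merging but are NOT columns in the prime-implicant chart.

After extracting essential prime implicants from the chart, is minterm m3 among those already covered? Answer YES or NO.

size-2^0 implicants → 00000(✓)  00001(✓)  00011(✓)  00111(✓)  01100(✓)  01101(✓)  01110(✓)  01111(✓)  10000(✓)  10001(✓)  10011(✓)  10101(✓)  10111(✓)  11001(✓)  11010(✓)  11011(✓)  11101(✓)  11110(✓)
size-2^1 implicants → -0000(✓)  -0001(✓)  -0011(✓)  -0111(✓)  -1101  -1110  0-111  00-11(✓)  000-1(✓)  0000-(✓)  011-0(✓)  011-1(✓)  0110-(✓)  0111-(✓)  1-001(✓)  1-011(✓)  1-101(✓)  10-01(✓)  10-11(✓)  100-1(✓)  1000-(✓)  101-1(✓)  11-01(✓)  11-10  110-1(✓)  1101-
size-2^2 implicants → -0-11  -00-1  -000-  011--  1--01  1-0-1  10--1
Unchecked terms (primes): -0-11, -00-1, -000-, -1101, -1110, 0-111, 011--, 1--01, 1-0-1, 10--1, 11-10, 1101-
Minterm coverage:
  m0 ⊆ -000- [E]
  m1 ⊆ -00-1,-000-
  m3 ⊆ -0-11,-00-1
  m7 ⊆ -0-11,0-111
  m12 ⊆ 011-- [E]
  m13 ⊆ -1101,011--
  m14 ⊆ -1110,011--
  m15 ⊆ 0-111,011--
  m16 ⊆ -000- [E]
  m17 ⊆ -00-1,-000-,1--01,1-0-1,10--1
  m23 ⊆ -0-11,10--1
  m26 ⊆ 11-10,1101-
  m29 ⊆ -1101,1--01
  m30 ⊆ -1110,11-10
E = {-000-, 011--}

NO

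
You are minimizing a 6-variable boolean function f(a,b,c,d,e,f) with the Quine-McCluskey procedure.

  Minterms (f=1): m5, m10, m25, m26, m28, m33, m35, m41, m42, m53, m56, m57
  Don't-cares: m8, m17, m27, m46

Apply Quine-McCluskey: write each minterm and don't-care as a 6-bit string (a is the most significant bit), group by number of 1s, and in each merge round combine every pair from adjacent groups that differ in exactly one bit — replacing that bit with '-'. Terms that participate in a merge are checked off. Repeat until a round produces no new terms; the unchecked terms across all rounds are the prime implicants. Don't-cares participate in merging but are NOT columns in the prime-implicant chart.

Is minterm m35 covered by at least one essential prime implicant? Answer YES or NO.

YES

[col 0] 000101, 001000*, 001010*, 010001*, 011001*, 011010*, 011011*, 011100, 100001*, 100011*, 101001*, 101010*, 101110*, 110101, 111000*, 111001*
[col 1] -01010, -11001, 0-1010, 0010-0, 01-001, 0110-1, 01101-, 1-1001, 10-001, 1000-1, 101-10, 11100-
Prime implicants: -01010, -11001, 0-1010, 000101, 0010-0, 01-001, 0110-1, 01101-, 011100, 1-1001, 10-001, 1000-1, 101-10, 110101, 11100-
PI chart (minterm → PIs covering it):
  5 | 000101  (sole → essential)
  10 | -01010,0-1010,0010-0
  25 | -11001,01-001,0110-1
  26 | 0-1010,01101-
  28 | 011100  (sole → essential)
  33 | 10-001,1000-1
  35 | 1000-1  (sole → essential)
  41 | 1-1001,10-001
  42 | -01010,101-10
  53 | 110101  (sole → essential)
  56 | 11100-  (sole → essential)
  57 | -11001,1-1001,11100-
Essential prime implicants: 000101, 011100, 1000-1, 110101, 11100-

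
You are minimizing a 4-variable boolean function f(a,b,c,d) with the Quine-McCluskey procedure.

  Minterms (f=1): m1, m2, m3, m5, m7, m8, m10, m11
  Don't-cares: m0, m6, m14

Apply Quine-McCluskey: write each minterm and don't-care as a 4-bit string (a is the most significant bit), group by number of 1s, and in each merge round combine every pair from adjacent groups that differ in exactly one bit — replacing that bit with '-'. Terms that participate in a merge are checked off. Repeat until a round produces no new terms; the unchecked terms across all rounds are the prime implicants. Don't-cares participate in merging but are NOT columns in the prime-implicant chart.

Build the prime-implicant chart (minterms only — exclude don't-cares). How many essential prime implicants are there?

3

Round 0: 0000✓ 0001✓ 0010✓ 0011✓ 0101✓ 0110✓ 0111✓ 1000✓ 1010✓ 1011✓ 1110✓
Round 1: -000✓ -010✓ -011✓ -110✓ 0-01✓ 0-10✓ 0-11✓ 00-0✓ 00-1✓ 000-✓ 001-✓ 01-1✓ 011-✓ 1-10✓ 10-0✓ 101-✓
Round 2: --10 -0-0 -01- 0--1 0-1- 00--
PIs = {--10, -0-0, -01-, 0--1, 0-1-, 00--}
Coverage chart:
  m1: 0--1,00--
  m2: --10,-0-0,-01-,0-1-,00--
  m3: -01-,0--1,0-1-,00--
  m5: 0--1 ←essential
  m7: 0--1,0-1-
  m8: -0-0 ←essential
  m10: --10,-0-0,-01-
  m11: -01- ←essential
Essential: -0-0, -01-, 0--1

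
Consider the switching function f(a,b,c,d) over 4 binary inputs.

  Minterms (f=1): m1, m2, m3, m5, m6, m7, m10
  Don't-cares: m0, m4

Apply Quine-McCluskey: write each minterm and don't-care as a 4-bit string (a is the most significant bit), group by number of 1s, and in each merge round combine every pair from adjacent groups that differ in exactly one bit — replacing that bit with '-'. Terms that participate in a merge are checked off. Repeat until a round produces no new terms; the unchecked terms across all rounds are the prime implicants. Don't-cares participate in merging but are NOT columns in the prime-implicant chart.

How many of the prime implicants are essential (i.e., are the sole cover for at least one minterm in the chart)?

2

[col 0] 0000*, 0001*, 0010*, 0011*, 0100*, 0101*, 0110*, 0111*, 1010*
[col 1] -010, 0-00*, 0-01*, 0-10*, 0-11*, 00-0*, 00-1*, 000-*, 001-*, 01-0*, 01-1*, 010-*, 011-*
[col 2] 0--0*, 0--1*, 0-0-*, 0-1-*, 00--*, 01--*
[col 3] 0---
Prime implicants: -010, 0---
PI chart (minterm → PIs covering it):
  1 | 0---  (sole → essential)
  2 | -010,0---
  3 | 0---  (sole → essential)
  5 | 0---  (sole → essential)
  6 | 0---  (sole → essential)
  7 | 0---  (sole → essential)
  10 | -010  (sole → essential)
Essential prime implicants: -010, 0---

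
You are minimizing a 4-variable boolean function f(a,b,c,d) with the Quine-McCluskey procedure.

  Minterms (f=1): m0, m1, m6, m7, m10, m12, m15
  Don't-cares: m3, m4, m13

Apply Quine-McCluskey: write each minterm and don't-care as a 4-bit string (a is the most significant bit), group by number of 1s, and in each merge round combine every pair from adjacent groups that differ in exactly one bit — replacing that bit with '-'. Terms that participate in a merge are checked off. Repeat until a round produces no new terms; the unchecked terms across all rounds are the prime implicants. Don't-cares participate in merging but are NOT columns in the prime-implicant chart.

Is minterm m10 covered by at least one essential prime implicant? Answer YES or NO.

YES

size-2^0 implicants → 0000(✓)  0001(✓)  0011(✓)  0100(✓)  0110(✓)  0111(✓)  1010  1100(✓)  1101(✓)  1111(✓)
size-2^1 implicants → -100  -111  0-00  0-11  00-1  000-  01-0  011-  11-1  110-
Unchecked terms (primes): -100, -111, 0-00, 0-11, 00-1, 000-, 01-0, 011-, 1010, 11-1, 110-
Minterm coverage:
  m0 ⊆ 0-00,000-
  m1 ⊆ 00-1,000-
  m6 ⊆ 01-0,011-
  m7 ⊆ -111,0-11,011-
  m10 ⊆ 1010 [E]
  m12 ⊆ -100,110-
  m15 ⊆ -111,11-1
E = {1010}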